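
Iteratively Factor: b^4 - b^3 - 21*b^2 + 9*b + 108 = (b + 3)*(b^3 - 4*b^2 - 9*b + 36) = (b - 3)*(b + 3)*(b^2 - b - 12) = (b - 4)*(b - 3)*(b + 3)*(b + 3)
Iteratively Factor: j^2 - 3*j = (j - 3)*(j)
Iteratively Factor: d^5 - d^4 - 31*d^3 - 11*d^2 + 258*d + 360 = (d + 3)*(d^4 - 4*d^3 - 19*d^2 + 46*d + 120) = (d - 4)*(d + 3)*(d^3 - 19*d - 30) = (d - 4)*(d + 3)^2*(d^2 - 3*d - 10) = (d - 5)*(d - 4)*(d + 3)^2*(d + 2)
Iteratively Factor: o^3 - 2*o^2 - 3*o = (o)*(o^2 - 2*o - 3) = o*(o - 3)*(o + 1)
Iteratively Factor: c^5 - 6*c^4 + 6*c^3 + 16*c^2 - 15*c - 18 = (c - 2)*(c^4 - 4*c^3 - 2*c^2 + 12*c + 9) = (c - 2)*(c + 1)*(c^3 - 5*c^2 + 3*c + 9) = (c - 2)*(c + 1)^2*(c^2 - 6*c + 9) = (c - 3)*(c - 2)*(c + 1)^2*(c - 3)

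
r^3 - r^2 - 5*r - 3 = (r - 3)*(r + 1)^2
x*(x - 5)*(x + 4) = x^3 - x^2 - 20*x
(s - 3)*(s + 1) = s^2 - 2*s - 3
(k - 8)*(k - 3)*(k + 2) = k^3 - 9*k^2 + 2*k + 48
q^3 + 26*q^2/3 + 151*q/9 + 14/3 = (q + 1/3)*(q + 7/3)*(q + 6)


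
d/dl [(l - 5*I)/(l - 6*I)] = -I/(l - 6*I)^2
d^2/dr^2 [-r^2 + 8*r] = -2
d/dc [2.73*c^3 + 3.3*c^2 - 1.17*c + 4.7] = 8.19*c^2 + 6.6*c - 1.17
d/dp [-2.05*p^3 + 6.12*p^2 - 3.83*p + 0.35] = -6.15*p^2 + 12.24*p - 3.83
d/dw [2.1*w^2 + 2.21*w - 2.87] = 4.2*w + 2.21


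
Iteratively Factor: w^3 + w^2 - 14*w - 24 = (w + 3)*(w^2 - 2*w - 8) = (w - 4)*(w + 3)*(w + 2)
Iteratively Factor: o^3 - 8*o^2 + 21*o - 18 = (o - 2)*(o^2 - 6*o + 9) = (o - 3)*(o - 2)*(o - 3)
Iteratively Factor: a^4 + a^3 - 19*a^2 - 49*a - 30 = (a - 5)*(a^3 + 6*a^2 + 11*a + 6) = (a - 5)*(a + 1)*(a^2 + 5*a + 6) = (a - 5)*(a + 1)*(a + 2)*(a + 3)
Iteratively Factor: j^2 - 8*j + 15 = (j - 3)*(j - 5)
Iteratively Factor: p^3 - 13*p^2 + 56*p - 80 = (p - 4)*(p^2 - 9*p + 20) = (p - 4)^2*(p - 5)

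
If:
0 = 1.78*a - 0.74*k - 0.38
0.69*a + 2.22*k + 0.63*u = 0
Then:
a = 0.189054726368159 - 0.104477611940299*u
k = -0.251311012505042*u - 0.0587602527901035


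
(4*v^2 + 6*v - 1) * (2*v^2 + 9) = 8*v^4 + 12*v^3 + 34*v^2 + 54*v - 9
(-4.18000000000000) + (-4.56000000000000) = -8.74000000000000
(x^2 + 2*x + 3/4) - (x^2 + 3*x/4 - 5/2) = 5*x/4 + 13/4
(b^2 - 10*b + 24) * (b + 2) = b^3 - 8*b^2 + 4*b + 48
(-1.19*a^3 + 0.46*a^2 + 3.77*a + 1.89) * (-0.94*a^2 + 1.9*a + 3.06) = 1.1186*a^5 - 2.6934*a^4 - 6.3112*a^3 + 6.794*a^2 + 15.1272*a + 5.7834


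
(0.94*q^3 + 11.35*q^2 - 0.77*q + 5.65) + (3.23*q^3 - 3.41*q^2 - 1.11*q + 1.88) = 4.17*q^3 + 7.94*q^2 - 1.88*q + 7.53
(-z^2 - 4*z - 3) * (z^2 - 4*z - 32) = -z^4 + 45*z^2 + 140*z + 96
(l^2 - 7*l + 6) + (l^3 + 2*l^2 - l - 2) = l^3 + 3*l^2 - 8*l + 4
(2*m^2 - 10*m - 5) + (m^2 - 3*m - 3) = 3*m^2 - 13*m - 8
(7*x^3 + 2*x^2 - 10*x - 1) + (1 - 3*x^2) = 7*x^3 - x^2 - 10*x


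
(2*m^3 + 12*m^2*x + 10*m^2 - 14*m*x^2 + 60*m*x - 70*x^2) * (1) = 2*m^3 + 12*m^2*x + 10*m^2 - 14*m*x^2 + 60*m*x - 70*x^2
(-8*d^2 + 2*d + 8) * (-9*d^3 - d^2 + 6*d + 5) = 72*d^5 - 10*d^4 - 122*d^3 - 36*d^2 + 58*d + 40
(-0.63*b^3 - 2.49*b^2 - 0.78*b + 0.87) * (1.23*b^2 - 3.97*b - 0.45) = -0.7749*b^5 - 0.5616*b^4 + 9.2094*b^3 + 5.2872*b^2 - 3.1029*b - 0.3915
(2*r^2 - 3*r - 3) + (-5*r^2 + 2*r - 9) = -3*r^2 - r - 12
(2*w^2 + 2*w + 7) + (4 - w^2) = w^2 + 2*w + 11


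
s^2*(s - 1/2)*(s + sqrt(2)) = s^4 - s^3/2 + sqrt(2)*s^3 - sqrt(2)*s^2/2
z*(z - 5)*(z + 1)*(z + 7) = z^4 + 3*z^3 - 33*z^2 - 35*z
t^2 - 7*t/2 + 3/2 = (t - 3)*(t - 1/2)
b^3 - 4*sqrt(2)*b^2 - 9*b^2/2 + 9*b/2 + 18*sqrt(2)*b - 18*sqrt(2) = (b - 3)*(b - 3/2)*(b - 4*sqrt(2))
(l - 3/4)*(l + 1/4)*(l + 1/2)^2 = l^4 + l^3/2 - 7*l^2/16 - 5*l/16 - 3/64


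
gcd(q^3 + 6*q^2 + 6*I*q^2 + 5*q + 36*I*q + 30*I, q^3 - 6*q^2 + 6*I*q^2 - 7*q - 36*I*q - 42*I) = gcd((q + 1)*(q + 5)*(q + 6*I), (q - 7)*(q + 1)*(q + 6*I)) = q^2 + q*(1 + 6*I) + 6*I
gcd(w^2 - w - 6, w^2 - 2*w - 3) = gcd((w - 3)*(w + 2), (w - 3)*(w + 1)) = w - 3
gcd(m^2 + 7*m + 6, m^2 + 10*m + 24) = m + 6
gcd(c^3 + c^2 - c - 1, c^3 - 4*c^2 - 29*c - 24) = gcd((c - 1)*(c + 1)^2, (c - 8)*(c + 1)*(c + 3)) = c + 1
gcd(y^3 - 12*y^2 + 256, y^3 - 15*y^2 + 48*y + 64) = y^2 - 16*y + 64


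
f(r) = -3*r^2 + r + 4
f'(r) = 1 - 6*r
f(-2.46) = -16.61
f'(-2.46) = 15.76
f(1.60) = -2.08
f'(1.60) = -8.60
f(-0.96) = 0.28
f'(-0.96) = 6.76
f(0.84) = 2.72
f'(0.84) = -4.04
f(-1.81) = -7.64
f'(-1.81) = 11.86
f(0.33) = 4.00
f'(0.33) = -0.98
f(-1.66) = -5.93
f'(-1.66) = 10.96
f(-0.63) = 2.18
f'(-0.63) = 4.78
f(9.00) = -230.00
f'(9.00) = -53.00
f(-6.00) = -110.00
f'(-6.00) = 37.00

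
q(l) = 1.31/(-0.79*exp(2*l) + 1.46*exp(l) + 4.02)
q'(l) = 1.31*(1.58*exp(2*l) - 1.46*exp(l))/(-0.79*exp(2*l) + 1.46*exp(l) + 4.02)^2 = (2.0698*exp(l) - 1.9126)*exp(l)/(-0.79*exp(2*l) + 1.46*exp(l) + 4.02)^2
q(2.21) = -0.03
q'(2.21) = 0.07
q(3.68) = -0.00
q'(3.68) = 0.00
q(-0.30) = 0.28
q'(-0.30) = -0.01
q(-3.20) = 0.32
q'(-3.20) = -0.00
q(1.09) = 0.95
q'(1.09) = 6.69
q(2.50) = -0.01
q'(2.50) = 0.03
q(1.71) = -0.11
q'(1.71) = 0.36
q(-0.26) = 0.28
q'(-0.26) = -0.01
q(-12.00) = 0.33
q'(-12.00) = 0.00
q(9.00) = 0.00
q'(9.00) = 0.00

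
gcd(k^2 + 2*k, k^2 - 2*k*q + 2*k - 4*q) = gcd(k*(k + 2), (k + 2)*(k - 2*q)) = k + 2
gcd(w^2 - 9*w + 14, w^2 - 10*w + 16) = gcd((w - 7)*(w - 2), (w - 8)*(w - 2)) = w - 2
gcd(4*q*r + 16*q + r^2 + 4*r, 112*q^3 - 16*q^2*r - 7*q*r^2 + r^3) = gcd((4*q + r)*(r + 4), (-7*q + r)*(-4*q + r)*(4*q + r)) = 4*q + r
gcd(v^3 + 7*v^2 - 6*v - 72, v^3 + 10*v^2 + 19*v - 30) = v + 6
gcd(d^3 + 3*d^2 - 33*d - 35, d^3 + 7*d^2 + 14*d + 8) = d + 1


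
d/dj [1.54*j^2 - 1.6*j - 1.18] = 3.08*j - 1.6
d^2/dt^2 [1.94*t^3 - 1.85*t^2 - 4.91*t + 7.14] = 11.64*t - 3.7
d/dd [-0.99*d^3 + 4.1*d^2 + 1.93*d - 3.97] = -2.97*d^2 + 8.2*d + 1.93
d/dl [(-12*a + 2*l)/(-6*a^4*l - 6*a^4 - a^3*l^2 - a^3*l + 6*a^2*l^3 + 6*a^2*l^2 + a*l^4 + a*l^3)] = 2*(-6*a^3*l - 6*a^3 - a^2*l^2 - a^2*l + 6*a*l^3 + 6*a*l^2 + l^4 + l^3 + (6*a - l)*(-6*a^3 - 2*a^2*l - a^2 + 18*a*l^2 + 12*a*l + 4*l^3 + 3*l^2))/(a*(6*a^3*l + 6*a^3 + a^2*l^2 + a^2*l - 6*a*l^3 - 6*a*l^2 - l^4 - l^3)^2)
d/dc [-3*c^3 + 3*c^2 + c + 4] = -9*c^2 + 6*c + 1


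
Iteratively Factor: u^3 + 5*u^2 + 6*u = (u)*(u^2 + 5*u + 6) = u*(u + 2)*(u + 3)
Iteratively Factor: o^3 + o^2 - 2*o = (o + 2)*(o^2 - o) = (o - 1)*(o + 2)*(o)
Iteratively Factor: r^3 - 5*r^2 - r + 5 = (r + 1)*(r^2 - 6*r + 5) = (r - 1)*(r + 1)*(r - 5)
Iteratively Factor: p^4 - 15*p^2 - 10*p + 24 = (p - 4)*(p^3 + 4*p^2 + p - 6) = (p - 4)*(p + 2)*(p^2 + 2*p - 3) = (p - 4)*(p - 1)*(p + 2)*(p + 3)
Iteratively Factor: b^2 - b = (b - 1)*(b)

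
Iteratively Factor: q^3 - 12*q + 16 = (q - 2)*(q^2 + 2*q - 8) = (q - 2)*(q + 4)*(q - 2)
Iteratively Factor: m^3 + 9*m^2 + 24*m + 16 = (m + 1)*(m^2 + 8*m + 16) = (m + 1)*(m + 4)*(m + 4)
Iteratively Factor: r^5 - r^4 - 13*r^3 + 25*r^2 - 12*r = (r - 1)*(r^4 - 13*r^2 + 12*r) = r*(r - 1)*(r^3 - 13*r + 12) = r*(r - 3)*(r - 1)*(r^2 + 3*r - 4) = r*(r - 3)*(r - 1)*(r + 4)*(r - 1)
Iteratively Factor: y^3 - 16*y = (y + 4)*(y^2 - 4*y) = (y - 4)*(y + 4)*(y)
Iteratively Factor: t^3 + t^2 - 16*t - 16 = (t + 1)*(t^2 - 16) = (t + 1)*(t + 4)*(t - 4)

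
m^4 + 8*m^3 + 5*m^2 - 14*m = m*(m - 1)*(m + 2)*(m + 7)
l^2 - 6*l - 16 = (l - 8)*(l + 2)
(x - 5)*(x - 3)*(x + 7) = x^3 - x^2 - 41*x + 105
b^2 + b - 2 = (b - 1)*(b + 2)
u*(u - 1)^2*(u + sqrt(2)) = u^4 - 2*u^3 + sqrt(2)*u^3 - 2*sqrt(2)*u^2 + u^2 + sqrt(2)*u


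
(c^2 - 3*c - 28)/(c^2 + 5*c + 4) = (c - 7)/(c + 1)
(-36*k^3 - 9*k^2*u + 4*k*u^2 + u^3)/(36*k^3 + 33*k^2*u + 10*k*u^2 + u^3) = (-3*k + u)/(3*k + u)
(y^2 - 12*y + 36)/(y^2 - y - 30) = (y - 6)/(y + 5)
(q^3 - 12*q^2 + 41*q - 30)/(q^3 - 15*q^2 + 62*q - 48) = (q - 5)/(q - 8)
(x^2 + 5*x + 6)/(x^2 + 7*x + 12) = (x + 2)/(x + 4)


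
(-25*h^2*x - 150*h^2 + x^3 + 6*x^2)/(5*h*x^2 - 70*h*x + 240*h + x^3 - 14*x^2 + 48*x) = (-5*h*x - 30*h + x^2 + 6*x)/(x^2 - 14*x + 48)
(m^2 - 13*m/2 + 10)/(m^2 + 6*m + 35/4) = 2*(2*m^2 - 13*m + 20)/(4*m^2 + 24*m + 35)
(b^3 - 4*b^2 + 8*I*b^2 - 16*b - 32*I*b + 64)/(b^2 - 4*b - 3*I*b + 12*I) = (b^2 + 8*I*b - 16)/(b - 3*I)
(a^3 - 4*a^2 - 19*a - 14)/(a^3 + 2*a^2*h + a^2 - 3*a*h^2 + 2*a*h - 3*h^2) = (a^2 - 5*a - 14)/(a^2 + 2*a*h - 3*h^2)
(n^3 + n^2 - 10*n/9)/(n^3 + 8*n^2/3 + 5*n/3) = (n - 2/3)/(n + 1)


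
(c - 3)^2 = c^2 - 6*c + 9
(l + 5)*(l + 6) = l^2 + 11*l + 30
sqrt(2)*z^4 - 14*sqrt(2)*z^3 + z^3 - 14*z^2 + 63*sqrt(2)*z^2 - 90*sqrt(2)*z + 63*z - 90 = (z - 6)*(z - 5)*(z - 3)*(sqrt(2)*z + 1)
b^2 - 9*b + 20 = (b - 5)*(b - 4)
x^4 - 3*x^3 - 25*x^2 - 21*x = x*(x - 7)*(x + 1)*(x + 3)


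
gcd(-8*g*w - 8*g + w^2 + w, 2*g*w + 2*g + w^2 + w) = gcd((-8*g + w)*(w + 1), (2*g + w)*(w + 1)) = w + 1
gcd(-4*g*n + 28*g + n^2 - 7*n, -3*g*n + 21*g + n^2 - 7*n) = n - 7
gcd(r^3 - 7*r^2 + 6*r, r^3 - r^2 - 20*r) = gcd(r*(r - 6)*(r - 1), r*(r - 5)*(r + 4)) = r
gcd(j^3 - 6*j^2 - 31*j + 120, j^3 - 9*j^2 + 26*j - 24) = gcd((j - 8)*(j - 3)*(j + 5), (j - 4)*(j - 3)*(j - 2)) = j - 3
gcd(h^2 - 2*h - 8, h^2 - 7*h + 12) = h - 4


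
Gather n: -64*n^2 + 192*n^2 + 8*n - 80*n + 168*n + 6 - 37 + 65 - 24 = 128*n^2 + 96*n + 10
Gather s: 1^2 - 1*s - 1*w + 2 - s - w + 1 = -2*s - 2*w + 4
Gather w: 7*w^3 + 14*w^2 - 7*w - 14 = 7*w^3 + 14*w^2 - 7*w - 14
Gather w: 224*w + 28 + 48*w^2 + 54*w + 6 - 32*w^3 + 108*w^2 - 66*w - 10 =-32*w^3 + 156*w^2 + 212*w + 24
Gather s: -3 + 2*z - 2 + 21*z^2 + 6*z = 21*z^2 + 8*z - 5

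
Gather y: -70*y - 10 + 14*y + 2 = -56*y - 8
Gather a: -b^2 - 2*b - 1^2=-b^2 - 2*b - 1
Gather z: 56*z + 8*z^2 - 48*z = 8*z^2 + 8*z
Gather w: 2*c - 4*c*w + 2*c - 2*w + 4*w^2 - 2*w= 4*c + 4*w^2 + w*(-4*c - 4)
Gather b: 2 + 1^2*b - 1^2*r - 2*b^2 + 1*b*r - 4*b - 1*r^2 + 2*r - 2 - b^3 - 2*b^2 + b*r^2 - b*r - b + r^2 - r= -b^3 - 4*b^2 + b*(r^2 - 4)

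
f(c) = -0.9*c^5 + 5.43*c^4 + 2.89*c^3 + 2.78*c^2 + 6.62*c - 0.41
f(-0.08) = -0.92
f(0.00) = -0.41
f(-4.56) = 3875.43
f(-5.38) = 8200.07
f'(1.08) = 43.98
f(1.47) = 43.69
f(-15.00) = 949103.29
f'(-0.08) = 6.22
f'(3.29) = 365.01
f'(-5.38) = -6924.60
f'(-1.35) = -53.47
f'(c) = -4.5*c^4 + 21.72*c^3 + 8.67*c^2 + 5.56*c + 6.62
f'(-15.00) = -299243.53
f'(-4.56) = -3843.60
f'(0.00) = 6.62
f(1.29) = 30.78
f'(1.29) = 62.38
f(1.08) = 19.69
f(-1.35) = 10.68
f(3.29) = 443.65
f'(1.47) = 81.51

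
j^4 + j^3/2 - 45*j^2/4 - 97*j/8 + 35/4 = (j - 7/2)*(j - 1/2)*(j + 2)*(j + 5/2)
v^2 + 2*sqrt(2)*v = v*(v + 2*sqrt(2))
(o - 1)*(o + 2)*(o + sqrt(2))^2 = o^4 + o^3 + 2*sqrt(2)*o^3 + 2*sqrt(2)*o^2 - 4*sqrt(2)*o + 2*o - 4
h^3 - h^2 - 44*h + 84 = (h - 6)*(h - 2)*(h + 7)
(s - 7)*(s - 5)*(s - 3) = s^3 - 15*s^2 + 71*s - 105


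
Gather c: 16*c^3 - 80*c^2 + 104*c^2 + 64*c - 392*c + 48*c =16*c^3 + 24*c^2 - 280*c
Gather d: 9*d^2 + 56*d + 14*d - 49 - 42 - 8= 9*d^2 + 70*d - 99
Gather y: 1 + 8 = 9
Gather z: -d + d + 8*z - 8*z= 0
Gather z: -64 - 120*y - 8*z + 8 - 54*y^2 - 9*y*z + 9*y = -54*y^2 - 111*y + z*(-9*y - 8) - 56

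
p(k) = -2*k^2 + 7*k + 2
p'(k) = 7 - 4*k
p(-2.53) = -28.51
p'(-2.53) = 17.12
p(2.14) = 7.82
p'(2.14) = -1.56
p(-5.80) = -105.88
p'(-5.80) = 30.20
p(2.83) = 5.79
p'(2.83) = -4.32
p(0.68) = 5.84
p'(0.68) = 4.28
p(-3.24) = -41.68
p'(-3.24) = 19.96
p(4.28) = -4.68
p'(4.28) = -10.12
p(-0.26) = 0.04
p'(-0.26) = 8.04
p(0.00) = 2.00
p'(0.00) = 7.00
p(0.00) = 2.00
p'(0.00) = 7.00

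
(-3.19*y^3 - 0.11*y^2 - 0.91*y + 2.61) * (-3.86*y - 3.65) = 12.3134*y^4 + 12.0681*y^3 + 3.9141*y^2 - 6.7531*y - 9.5265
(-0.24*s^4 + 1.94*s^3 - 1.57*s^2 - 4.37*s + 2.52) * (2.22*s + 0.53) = -0.5328*s^5 + 4.1796*s^4 - 2.4572*s^3 - 10.5335*s^2 + 3.2783*s + 1.3356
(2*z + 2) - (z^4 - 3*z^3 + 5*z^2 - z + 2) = -z^4 + 3*z^3 - 5*z^2 + 3*z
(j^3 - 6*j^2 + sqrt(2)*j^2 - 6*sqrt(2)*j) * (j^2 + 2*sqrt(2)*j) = j^5 - 6*j^4 + 3*sqrt(2)*j^4 - 18*sqrt(2)*j^3 + 4*j^3 - 24*j^2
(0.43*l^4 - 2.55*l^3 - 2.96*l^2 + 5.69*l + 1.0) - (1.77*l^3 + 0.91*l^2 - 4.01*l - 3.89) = 0.43*l^4 - 4.32*l^3 - 3.87*l^2 + 9.7*l + 4.89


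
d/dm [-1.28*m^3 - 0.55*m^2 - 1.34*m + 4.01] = -3.84*m^2 - 1.1*m - 1.34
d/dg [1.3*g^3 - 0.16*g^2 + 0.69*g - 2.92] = 3.9*g^2 - 0.32*g + 0.69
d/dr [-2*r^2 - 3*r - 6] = -4*r - 3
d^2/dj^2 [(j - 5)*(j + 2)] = 2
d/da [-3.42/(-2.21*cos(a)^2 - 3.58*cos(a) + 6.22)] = (15.1164*cos(a) + 12.2436)*sin(a)/(2.21*cos(a)^2 + 3.58*cos(a) - 6.22)^2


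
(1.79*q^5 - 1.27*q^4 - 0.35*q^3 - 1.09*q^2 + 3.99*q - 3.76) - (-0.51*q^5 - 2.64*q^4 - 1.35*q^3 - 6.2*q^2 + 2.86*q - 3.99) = 2.3*q^5 + 1.37*q^4 + 1.0*q^3 + 5.11*q^2 + 1.13*q + 0.23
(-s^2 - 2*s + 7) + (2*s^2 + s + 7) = s^2 - s + 14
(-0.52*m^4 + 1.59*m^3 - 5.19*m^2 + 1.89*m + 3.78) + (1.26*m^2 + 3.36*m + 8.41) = -0.52*m^4 + 1.59*m^3 - 3.93*m^2 + 5.25*m + 12.19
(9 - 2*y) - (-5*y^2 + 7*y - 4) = 5*y^2 - 9*y + 13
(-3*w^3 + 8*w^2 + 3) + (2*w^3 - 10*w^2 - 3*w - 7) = -w^3 - 2*w^2 - 3*w - 4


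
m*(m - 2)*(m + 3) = m^3 + m^2 - 6*m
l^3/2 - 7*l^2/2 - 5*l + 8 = (l/2 + 1)*(l - 8)*(l - 1)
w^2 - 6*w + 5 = (w - 5)*(w - 1)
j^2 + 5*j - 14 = (j - 2)*(j + 7)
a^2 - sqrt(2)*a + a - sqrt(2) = (a + 1)*(a - sqrt(2))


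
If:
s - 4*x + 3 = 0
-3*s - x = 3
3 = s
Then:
No Solution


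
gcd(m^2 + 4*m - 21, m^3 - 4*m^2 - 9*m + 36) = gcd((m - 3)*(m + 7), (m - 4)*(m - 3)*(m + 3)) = m - 3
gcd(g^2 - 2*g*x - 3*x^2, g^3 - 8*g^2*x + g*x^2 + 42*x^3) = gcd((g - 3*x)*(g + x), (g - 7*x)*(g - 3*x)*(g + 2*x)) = -g + 3*x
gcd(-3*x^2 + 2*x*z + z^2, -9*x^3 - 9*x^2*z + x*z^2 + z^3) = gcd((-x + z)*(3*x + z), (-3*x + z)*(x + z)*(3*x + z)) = 3*x + z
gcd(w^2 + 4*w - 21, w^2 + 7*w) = w + 7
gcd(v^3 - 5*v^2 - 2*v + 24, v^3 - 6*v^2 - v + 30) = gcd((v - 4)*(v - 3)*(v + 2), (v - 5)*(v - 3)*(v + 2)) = v^2 - v - 6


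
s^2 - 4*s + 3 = (s - 3)*(s - 1)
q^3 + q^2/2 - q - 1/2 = (q - 1)*(q + 1/2)*(q + 1)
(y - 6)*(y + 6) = y^2 - 36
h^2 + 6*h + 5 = (h + 1)*(h + 5)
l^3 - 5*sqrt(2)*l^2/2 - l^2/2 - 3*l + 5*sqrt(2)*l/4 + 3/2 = (l - 1/2)*(l - 3*sqrt(2))*(l + sqrt(2)/2)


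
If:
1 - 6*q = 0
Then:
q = 1/6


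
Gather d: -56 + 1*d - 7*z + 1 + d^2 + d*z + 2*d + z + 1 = d^2 + d*(z + 3) - 6*z - 54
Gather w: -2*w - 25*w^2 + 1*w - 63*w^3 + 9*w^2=-63*w^3 - 16*w^2 - w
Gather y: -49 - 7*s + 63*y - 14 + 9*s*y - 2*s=-9*s + y*(9*s + 63) - 63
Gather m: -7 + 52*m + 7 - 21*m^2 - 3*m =-21*m^2 + 49*m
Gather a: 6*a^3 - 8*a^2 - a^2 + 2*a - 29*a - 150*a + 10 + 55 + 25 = 6*a^3 - 9*a^2 - 177*a + 90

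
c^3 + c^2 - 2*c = c*(c - 1)*(c + 2)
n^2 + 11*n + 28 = (n + 4)*(n + 7)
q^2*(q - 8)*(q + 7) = q^4 - q^3 - 56*q^2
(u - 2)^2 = u^2 - 4*u + 4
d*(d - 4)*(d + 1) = d^3 - 3*d^2 - 4*d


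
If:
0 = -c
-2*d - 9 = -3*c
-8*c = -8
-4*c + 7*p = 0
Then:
No Solution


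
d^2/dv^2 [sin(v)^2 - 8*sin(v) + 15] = 8*sin(v) + 2*cos(2*v)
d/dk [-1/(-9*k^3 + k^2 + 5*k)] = (-27*k^2 + 2*k + 5)/(k^2*(-9*k^2 + k + 5)^2)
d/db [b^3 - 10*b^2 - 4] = b*(3*b - 20)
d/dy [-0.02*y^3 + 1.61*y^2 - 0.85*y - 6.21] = -0.06*y^2 + 3.22*y - 0.85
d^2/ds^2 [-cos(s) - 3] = cos(s)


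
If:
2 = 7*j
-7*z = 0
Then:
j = 2/7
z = 0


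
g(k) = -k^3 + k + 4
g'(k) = 1 - 3*k^2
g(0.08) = 4.08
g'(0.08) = 0.98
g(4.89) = -108.04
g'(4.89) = -70.74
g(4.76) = -99.09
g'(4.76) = -66.97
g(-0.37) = 3.68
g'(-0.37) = 0.59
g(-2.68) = 20.57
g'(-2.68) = -20.55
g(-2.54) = 17.85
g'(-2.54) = -18.35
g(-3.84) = 56.78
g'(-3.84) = -43.24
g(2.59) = -10.78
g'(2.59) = -19.12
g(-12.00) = 1720.00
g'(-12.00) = -431.00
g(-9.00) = 724.00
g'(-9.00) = -242.00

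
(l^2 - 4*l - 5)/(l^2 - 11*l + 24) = (l^2 - 4*l - 5)/(l^2 - 11*l + 24)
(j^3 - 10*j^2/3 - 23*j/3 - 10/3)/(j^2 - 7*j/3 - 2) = (j^2 - 4*j - 5)/(j - 3)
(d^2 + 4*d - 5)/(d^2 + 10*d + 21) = (d^2 + 4*d - 5)/(d^2 + 10*d + 21)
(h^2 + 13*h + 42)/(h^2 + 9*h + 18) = (h + 7)/(h + 3)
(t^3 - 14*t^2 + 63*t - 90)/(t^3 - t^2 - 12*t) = (-t^3 + 14*t^2 - 63*t + 90)/(t*(-t^2 + t + 12))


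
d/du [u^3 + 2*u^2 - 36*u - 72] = 3*u^2 + 4*u - 36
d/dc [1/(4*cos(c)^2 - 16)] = sin(c)*cos(c)/(2*(cos(c)^2 - 4)^2)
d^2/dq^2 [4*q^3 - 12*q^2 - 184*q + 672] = 24*q - 24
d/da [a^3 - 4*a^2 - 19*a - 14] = 3*a^2 - 8*a - 19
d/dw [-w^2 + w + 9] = 1 - 2*w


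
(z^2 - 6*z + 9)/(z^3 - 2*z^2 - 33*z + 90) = (z - 3)/(z^2 + z - 30)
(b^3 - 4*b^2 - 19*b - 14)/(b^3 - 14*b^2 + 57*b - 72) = (b^3 - 4*b^2 - 19*b - 14)/(b^3 - 14*b^2 + 57*b - 72)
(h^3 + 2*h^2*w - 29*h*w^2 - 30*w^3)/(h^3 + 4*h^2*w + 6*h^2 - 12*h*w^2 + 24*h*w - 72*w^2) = (-h^2 + 4*h*w + 5*w^2)/(-h^2 + 2*h*w - 6*h + 12*w)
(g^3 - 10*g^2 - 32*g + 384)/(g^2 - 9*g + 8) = (g^2 - 2*g - 48)/(g - 1)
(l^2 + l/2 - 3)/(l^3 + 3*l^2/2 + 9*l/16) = 8*(2*l^2 + l - 6)/(l*(16*l^2 + 24*l + 9))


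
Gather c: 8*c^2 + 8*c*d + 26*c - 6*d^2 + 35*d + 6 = 8*c^2 + c*(8*d + 26) - 6*d^2 + 35*d + 6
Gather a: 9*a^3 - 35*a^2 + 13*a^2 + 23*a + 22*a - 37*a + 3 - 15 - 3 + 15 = 9*a^3 - 22*a^2 + 8*a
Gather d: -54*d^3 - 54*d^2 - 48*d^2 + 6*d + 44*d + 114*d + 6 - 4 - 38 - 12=-54*d^3 - 102*d^2 + 164*d - 48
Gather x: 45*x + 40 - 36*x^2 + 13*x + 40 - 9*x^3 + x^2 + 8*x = -9*x^3 - 35*x^2 + 66*x + 80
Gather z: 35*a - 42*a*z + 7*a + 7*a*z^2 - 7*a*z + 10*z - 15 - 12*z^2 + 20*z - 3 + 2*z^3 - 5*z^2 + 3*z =42*a + 2*z^3 + z^2*(7*a - 17) + z*(33 - 49*a) - 18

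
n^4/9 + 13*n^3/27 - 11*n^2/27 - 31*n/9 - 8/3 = (n/3 + 1/3)*(n/3 + 1)*(n - 8/3)*(n + 3)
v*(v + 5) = v^2 + 5*v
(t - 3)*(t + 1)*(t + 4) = t^3 + 2*t^2 - 11*t - 12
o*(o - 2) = o^2 - 2*o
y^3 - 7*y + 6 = (y - 2)*(y - 1)*(y + 3)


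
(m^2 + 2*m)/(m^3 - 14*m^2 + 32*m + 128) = m/(m^2 - 16*m + 64)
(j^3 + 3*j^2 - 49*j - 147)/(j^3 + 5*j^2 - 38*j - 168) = (j^2 - 4*j - 21)/(j^2 - 2*j - 24)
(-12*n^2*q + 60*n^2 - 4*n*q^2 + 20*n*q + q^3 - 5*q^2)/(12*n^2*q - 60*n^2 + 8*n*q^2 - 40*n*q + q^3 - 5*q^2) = (-6*n + q)/(6*n + q)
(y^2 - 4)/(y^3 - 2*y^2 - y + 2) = (y + 2)/(y^2 - 1)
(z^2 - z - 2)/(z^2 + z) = (z - 2)/z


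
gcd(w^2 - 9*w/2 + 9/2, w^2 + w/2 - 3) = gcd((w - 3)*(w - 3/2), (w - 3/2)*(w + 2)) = w - 3/2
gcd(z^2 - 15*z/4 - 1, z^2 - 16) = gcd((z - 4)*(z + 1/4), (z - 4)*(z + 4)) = z - 4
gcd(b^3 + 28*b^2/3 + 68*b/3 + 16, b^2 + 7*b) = 1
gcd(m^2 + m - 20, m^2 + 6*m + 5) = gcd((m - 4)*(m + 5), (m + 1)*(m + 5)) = m + 5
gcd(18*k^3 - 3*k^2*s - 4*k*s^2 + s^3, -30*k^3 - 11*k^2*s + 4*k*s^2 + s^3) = -6*k^2 - k*s + s^2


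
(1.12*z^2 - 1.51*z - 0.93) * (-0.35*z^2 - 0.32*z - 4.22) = -0.392*z^4 + 0.1701*z^3 - 3.9177*z^2 + 6.6698*z + 3.9246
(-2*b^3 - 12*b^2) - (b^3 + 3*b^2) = -3*b^3 - 15*b^2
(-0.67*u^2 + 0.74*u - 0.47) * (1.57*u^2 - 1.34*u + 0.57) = -1.0519*u^4 + 2.0596*u^3 - 2.1114*u^2 + 1.0516*u - 0.2679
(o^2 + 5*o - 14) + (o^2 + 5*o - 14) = 2*o^2 + 10*o - 28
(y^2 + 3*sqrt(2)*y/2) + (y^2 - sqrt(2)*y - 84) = 2*y^2 + sqrt(2)*y/2 - 84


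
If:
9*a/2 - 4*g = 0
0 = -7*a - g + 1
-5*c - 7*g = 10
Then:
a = 8/65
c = -713/325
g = 9/65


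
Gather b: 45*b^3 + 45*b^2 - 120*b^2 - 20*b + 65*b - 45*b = 45*b^3 - 75*b^2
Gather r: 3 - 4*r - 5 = -4*r - 2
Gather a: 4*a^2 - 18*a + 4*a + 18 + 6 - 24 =4*a^2 - 14*a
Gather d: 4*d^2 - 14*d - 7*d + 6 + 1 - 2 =4*d^2 - 21*d + 5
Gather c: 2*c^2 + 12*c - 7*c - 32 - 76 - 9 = 2*c^2 + 5*c - 117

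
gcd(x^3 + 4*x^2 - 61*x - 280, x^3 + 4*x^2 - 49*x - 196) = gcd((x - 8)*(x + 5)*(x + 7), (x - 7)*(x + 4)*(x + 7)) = x + 7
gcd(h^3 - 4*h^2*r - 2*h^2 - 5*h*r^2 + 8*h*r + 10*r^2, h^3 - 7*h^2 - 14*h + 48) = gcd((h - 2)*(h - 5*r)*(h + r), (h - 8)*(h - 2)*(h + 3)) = h - 2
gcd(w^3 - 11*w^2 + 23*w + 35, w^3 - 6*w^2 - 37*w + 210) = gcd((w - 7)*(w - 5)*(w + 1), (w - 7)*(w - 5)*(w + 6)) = w^2 - 12*w + 35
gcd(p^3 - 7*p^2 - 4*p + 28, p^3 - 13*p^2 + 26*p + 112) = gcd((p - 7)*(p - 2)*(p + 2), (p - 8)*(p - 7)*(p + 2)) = p^2 - 5*p - 14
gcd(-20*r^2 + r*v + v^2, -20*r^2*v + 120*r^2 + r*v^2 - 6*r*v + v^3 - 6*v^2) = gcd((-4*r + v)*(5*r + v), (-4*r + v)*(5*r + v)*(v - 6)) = 20*r^2 - r*v - v^2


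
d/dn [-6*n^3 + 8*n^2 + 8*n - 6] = -18*n^2 + 16*n + 8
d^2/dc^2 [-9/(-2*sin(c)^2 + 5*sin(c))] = 9*(-16*sin(c) + 30 - 1/sin(c) - 60/sin(c)^2 + 50/sin(c)^3)/(2*sin(c) - 5)^3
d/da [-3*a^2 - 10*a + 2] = -6*a - 10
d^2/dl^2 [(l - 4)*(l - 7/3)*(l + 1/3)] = 6*l - 12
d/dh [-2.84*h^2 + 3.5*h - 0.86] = 3.5 - 5.68*h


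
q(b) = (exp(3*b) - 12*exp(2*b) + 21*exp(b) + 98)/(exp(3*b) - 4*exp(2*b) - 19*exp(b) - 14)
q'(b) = (-3*exp(3*b) + 8*exp(2*b) + 19*exp(b))*(exp(3*b) - 12*exp(2*b) + 21*exp(b) + 98)/(exp(3*b) - 4*exp(2*b) - 19*exp(b) - 14)^2 + (3*exp(3*b) - 24*exp(2*b) + 21*exp(b))/(exp(3*b) - 4*exp(2*b) - 19*exp(b) - 14) = 8*exp(b)/(exp(2*b) + 2*exp(b) + 1)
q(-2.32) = -6.28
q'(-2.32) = 0.65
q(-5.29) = -6.96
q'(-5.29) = 0.04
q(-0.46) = -3.90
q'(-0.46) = 1.90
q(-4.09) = -6.87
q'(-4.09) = 0.13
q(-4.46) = -6.91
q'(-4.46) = 0.09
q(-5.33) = -6.96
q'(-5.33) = 0.04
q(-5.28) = -6.96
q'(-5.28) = 0.04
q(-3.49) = -6.76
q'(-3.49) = 0.23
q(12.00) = 1.00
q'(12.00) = 0.00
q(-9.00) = -7.00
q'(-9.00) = 0.00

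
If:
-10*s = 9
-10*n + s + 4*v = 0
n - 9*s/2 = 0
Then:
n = -81/20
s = -9/10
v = -99/10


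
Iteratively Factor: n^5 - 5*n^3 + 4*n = (n - 2)*(n^4 + 2*n^3 - n^2 - 2*n) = (n - 2)*(n - 1)*(n^3 + 3*n^2 + 2*n) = (n - 2)*(n - 1)*(n + 1)*(n^2 + 2*n) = (n - 2)*(n - 1)*(n + 1)*(n + 2)*(n)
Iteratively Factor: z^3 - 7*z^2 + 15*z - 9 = (z - 3)*(z^2 - 4*z + 3) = (z - 3)^2*(z - 1)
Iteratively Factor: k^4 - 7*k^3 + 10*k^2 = (k - 5)*(k^3 - 2*k^2) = (k - 5)*(k - 2)*(k^2) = k*(k - 5)*(k - 2)*(k)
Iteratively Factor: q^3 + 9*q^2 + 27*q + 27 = (q + 3)*(q^2 + 6*q + 9) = (q + 3)^2*(q + 3)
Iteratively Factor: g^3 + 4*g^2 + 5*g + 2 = (g + 1)*(g^2 + 3*g + 2) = (g + 1)^2*(g + 2)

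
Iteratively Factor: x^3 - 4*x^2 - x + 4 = (x - 4)*(x^2 - 1) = (x - 4)*(x - 1)*(x + 1)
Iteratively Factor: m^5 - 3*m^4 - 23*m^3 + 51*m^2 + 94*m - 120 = (m + 2)*(m^4 - 5*m^3 - 13*m^2 + 77*m - 60) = (m - 1)*(m + 2)*(m^3 - 4*m^2 - 17*m + 60) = (m - 1)*(m + 2)*(m + 4)*(m^2 - 8*m + 15) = (m - 3)*(m - 1)*(m + 2)*(m + 4)*(m - 5)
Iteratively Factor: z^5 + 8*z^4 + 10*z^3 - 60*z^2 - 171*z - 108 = (z + 1)*(z^4 + 7*z^3 + 3*z^2 - 63*z - 108) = (z - 3)*(z + 1)*(z^3 + 10*z^2 + 33*z + 36) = (z - 3)*(z + 1)*(z + 4)*(z^2 + 6*z + 9) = (z - 3)*(z + 1)*(z + 3)*(z + 4)*(z + 3)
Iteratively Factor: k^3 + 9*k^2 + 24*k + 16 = (k + 4)*(k^2 + 5*k + 4) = (k + 1)*(k + 4)*(k + 4)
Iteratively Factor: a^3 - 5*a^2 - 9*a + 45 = (a - 3)*(a^2 - 2*a - 15) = (a - 3)*(a + 3)*(a - 5)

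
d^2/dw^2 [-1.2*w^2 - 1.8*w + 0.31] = -2.40000000000000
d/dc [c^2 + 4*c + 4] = 2*c + 4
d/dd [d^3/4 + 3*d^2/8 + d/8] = 3*d^2/4 + 3*d/4 + 1/8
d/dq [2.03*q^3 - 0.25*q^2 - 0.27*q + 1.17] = 6.09*q^2 - 0.5*q - 0.27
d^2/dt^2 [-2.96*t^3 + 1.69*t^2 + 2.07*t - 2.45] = 3.38 - 17.76*t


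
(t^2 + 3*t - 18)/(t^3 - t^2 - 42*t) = (t - 3)/(t*(t - 7))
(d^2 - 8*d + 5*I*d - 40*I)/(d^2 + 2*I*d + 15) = (d - 8)/(d - 3*I)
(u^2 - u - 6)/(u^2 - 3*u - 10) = (u - 3)/(u - 5)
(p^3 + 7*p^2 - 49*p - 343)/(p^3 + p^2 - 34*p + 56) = (p^2 - 49)/(p^2 - 6*p + 8)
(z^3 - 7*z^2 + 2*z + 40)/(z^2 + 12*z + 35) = (z^3 - 7*z^2 + 2*z + 40)/(z^2 + 12*z + 35)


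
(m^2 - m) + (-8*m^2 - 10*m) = -7*m^2 - 11*m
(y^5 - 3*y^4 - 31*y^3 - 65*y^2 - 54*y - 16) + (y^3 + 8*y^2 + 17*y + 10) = y^5 - 3*y^4 - 30*y^3 - 57*y^2 - 37*y - 6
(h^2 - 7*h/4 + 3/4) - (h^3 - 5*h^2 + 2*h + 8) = -h^3 + 6*h^2 - 15*h/4 - 29/4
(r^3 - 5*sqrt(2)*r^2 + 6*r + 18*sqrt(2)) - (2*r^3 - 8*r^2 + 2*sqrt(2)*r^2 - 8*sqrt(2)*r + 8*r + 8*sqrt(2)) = -r^3 - 7*sqrt(2)*r^2 + 8*r^2 - 2*r + 8*sqrt(2)*r + 10*sqrt(2)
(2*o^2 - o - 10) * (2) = 4*o^2 - 2*o - 20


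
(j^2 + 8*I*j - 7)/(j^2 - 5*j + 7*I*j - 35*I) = (j + I)/(j - 5)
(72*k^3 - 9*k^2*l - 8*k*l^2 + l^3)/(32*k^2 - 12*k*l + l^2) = (9*k^2 - l^2)/(4*k - l)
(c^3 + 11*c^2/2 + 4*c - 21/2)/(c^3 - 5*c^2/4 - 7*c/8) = 4*(-2*c^3 - 11*c^2 - 8*c + 21)/(c*(-8*c^2 + 10*c + 7))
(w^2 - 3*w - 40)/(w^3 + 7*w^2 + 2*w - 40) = (w - 8)/(w^2 + 2*w - 8)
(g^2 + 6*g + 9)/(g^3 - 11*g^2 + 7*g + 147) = (g + 3)/(g^2 - 14*g + 49)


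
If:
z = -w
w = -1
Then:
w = -1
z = 1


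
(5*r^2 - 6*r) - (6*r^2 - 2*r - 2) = -r^2 - 4*r + 2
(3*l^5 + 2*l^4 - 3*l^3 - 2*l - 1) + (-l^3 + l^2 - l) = 3*l^5 + 2*l^4 - 4*l^3 + l^2 - 3*l - 1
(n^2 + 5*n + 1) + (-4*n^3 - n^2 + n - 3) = -4*n^3 + 6*n - 2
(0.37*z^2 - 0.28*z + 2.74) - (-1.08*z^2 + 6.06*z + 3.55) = 1.45*z^2 - 6.34*z - 0.81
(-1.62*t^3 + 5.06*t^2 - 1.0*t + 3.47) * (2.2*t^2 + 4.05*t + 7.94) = -3.564*t^5 + 4.571*t^4 + 5.4302*t^3 + 43.7604*t^2 + 6.1135*t + 27.5518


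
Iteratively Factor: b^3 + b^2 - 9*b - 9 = (b + 1)*(b^2 - 9) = (b - 3)*(b + 1)*(b + 3)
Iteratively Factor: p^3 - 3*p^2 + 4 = (p - 2)*(p^2 - p - 2) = (p - 2)^2*(p + 1)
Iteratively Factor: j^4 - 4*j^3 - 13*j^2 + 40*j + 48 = (j - 4)*(j^3 - 13*j - 12) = (j - 4)*(j + 1)*(j^2 - j - 12) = (j - 4)*(j + 1)*(j + 3)*(j - 4)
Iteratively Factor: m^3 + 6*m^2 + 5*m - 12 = (m + 3)*(m^2 + 3*m - 4) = (m + 3)*(m + 4)*(m - 1)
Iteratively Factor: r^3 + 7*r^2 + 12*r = (r + 4)*(r^2 + 3*r) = r*(r + 4)*(r + 3)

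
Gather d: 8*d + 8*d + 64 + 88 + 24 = 16*d + 176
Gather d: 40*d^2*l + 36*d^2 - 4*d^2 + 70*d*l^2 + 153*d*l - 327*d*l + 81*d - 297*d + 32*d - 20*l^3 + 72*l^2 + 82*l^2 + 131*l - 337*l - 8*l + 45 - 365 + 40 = d^2*(40*l + 32) + d*(70*l^2 - 174*l - 184) - 20*l^3 + 154*l^2 - 214*l - 280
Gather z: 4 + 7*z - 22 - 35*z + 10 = -28*z - 8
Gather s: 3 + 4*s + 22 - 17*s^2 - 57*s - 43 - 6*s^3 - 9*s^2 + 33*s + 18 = -6*s^3 - 26*s^2 - 20*s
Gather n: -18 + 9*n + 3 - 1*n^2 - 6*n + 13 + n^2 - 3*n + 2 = 0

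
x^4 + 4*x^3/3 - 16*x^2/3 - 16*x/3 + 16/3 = (x - 2)*(x - 2/3)*(x + 2)^2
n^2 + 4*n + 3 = (n + 1)*(n + 3)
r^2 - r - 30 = (r - 6)*(r + 5)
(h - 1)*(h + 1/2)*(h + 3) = h^3 + 5*h^2/2 - 2*h - 3/2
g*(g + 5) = g^2 + 5*g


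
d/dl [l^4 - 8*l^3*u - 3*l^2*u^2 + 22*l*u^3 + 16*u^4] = 4*l^3 - 24*l^2*u - 6*l*u^2 + 22*u^3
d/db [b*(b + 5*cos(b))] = -5*b*sin(b) + 2*b + 5*cos(b)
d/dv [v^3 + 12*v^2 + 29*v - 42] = 3*v^2 + 24*v + 29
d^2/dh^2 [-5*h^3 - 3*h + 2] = -30*h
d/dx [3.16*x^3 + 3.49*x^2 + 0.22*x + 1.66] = 9.48*x^2 + 6.98*x + 0.22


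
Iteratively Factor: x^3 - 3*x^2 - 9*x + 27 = (x - 3)*(x^2 - 9) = (x - 3)^2*(x + 3)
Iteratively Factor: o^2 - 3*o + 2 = (o - 2)*(o - 1)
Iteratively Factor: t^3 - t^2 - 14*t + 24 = (t - 3)*(t^2 + 2*t - 8) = (t - 3)*(t + 4)*(t - 2)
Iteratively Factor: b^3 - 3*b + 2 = (b + 2)*(b^2 - 2*b + 1) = (b - 1)*(b + 2)*(b - 1)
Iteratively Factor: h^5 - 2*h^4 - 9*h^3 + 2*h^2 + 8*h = (h)*(h^4 - 2*h^3 - 9*h^2 + 2*h + 8) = h*(h + 1)*(h^3 - 3*h^2 - 6*h + 8) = h*(h - 1)*(h + 1)*(h^2 - 2*h - 8) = h*(h - 1)*(h + 1)*(h + 2)*(h - 4)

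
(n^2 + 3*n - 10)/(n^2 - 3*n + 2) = (n + 5)/(n - 1)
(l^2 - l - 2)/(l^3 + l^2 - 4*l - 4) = 1/(l + 2)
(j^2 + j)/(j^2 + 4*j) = (j + 1)/(j + 4)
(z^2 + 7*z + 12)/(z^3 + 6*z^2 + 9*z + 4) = (z + 3)/(z^2 + 2*z + 1)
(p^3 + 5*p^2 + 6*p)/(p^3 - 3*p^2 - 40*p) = (p^2 + 5*p + 6)/(p^2 - 3*p - 40)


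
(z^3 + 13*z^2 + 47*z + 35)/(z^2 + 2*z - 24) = (z^3 + 13*z^2 + 47*z + 35)/(z^2 + 2*z - 24)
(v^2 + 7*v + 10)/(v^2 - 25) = (v + 2)/(v - 5)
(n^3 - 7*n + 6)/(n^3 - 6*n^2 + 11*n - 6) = (n + 3)/(n - 3)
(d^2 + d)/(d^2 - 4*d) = (d + 1)/(d - 4)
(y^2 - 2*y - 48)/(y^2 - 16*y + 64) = (y + 6)/(y - 8)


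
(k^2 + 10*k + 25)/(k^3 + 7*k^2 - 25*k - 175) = (k + 5)/(k^2 + 2*k - 35)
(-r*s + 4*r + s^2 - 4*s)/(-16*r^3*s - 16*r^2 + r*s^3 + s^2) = (r*s - 4*r - s^2 + 4*s)/(16*r^3*s + 16*r^2 - r*s^3 - s^2)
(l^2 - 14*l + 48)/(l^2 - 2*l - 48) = (l - 6)/(l + 6)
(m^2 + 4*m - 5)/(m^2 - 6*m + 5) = (m + 5)/(m - 5)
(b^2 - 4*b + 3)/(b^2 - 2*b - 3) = (b - 1)/(b + 1)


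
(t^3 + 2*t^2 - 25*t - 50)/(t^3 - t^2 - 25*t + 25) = (t + 2)/(t - 1)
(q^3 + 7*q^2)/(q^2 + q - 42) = q^2/(q - 6)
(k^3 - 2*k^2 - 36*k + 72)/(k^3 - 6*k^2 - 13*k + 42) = (k^2 - 36)/(k^2 - 4*k - 21)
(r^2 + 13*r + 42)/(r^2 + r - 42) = (r + 6)/(r - 6)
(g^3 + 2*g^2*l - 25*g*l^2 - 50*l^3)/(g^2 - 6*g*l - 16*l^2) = (g^2 - 25*l^2)/(g - 8*l)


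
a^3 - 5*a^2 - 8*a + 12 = (a - 6)*(a - 1)*(a + 2)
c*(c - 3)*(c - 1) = c^3 - 4*c^2 + 3*c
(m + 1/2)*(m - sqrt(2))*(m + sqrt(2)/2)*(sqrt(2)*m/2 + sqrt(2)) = sqrt(2)*m^4/2 - m^3/2 + 5*sqrt(2)*m^3/4 - 5*m^2/4 - 5*sqrt(2)*m/4 - m/2 - sqrt(2)/2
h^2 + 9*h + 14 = (h + 2)*(h + 7)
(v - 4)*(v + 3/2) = v^2 - 5*v/2 - 6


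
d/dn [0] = 0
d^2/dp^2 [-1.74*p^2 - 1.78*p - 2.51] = -3.48000000000000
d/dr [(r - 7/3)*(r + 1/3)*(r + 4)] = 3*r^2 + 4*r - 79/9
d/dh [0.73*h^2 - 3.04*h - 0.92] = 1.46*h - 3.04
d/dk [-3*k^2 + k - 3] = 1 - 6*k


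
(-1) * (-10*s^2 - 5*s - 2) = 10*s^2 + 5*s + 2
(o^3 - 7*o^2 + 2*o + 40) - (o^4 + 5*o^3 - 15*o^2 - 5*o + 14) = -o^4 - 4*o^3 + 8*o^2 + 7*o + 26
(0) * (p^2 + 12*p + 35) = 0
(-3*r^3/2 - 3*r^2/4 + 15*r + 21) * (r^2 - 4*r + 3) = -3*r^5/2 + 21*r^4/4 + 27*r^3/2 - 165*r^2/4 - 39*r + 63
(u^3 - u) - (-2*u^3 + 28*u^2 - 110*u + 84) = 3*u^3 - 28*u^2 + 109*u - 84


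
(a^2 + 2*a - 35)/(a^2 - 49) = (a - 5)/(a - 7)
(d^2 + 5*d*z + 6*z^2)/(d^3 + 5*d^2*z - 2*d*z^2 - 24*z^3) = (-d - 2*z)/(-d^2 - 2*d*z + 8*z^2)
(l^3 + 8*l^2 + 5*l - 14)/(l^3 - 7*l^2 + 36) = (l^2 + 6*l - 7)/(l^2 - 9*l + 18)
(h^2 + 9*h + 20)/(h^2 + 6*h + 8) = (h + 5)/(h + 2)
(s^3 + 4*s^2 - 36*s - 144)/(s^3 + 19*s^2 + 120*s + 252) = (s^2 - 2*s - 24)/(s^2 + 13*s + 42)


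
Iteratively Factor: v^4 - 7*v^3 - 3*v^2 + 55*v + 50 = (v - 5)*(v^3 - 2*v^2 - 13*v - 10) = (v - 5)^2*(v^2 + 3*v + 2) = (v - 5)^2*(v + 1)*(v + 2)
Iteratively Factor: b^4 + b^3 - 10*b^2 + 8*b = (b - 2)*(b^3 + 3*b^2 - 4*b) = (b - 2)*(b - 1)*(b^2 + 4*b) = (b - 2)*(b - 1)*(b + 4)*(b)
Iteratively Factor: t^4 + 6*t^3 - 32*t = (t + 4)*(t^3 + 2*t^2 - 8*t) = t*(t + 4)*(t^2 + 2*t - 8) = t*(t - 2)*(t + 4)*(t + 4)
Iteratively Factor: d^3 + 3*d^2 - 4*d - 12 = (d + 3)*(d^2 - 4) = (d - 2)*(d + 3)*(d + 2)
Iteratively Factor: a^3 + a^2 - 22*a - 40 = (a + 4)*(a^2 - 3*a - 10) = (a + 2)*(a + 4)*(a - 5)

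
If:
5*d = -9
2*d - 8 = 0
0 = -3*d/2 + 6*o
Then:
No Solution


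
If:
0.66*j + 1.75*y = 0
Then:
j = -2.65151515151515*y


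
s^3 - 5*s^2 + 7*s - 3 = (s - 3)*(s - 1)^2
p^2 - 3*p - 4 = (p - 4)*(p + 1)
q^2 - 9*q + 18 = (q - 6)*(q - 3)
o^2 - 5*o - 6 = (o - 6)*(o + 1)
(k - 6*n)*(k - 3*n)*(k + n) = k^3 - 8*k^2*n + 9*k*n^2 + 18*n^3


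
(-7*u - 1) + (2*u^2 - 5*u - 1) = 2*u^2 - 12*u - 2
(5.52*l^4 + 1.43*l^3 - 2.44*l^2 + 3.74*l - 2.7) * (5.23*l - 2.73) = 28.8696*l^5 - 7.5907*l^4 - 16.6651*l^3 + 26.2214*l^2 - 24.3312*l + 7.371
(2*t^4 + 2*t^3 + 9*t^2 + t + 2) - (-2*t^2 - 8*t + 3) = 2*t^4 + 2*t^3 + 11*t^2 + 9*t - 1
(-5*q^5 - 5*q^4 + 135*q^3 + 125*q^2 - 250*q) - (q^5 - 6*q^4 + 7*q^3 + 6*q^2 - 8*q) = -6*q^5 + q^4 + 128*q^3 + 119*q^2 - 242*q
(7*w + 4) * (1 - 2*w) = -14*w^2 - w + 4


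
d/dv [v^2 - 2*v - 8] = 2*v - 2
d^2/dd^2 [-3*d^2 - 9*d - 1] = -6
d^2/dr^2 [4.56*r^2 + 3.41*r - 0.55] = 9.12000000000000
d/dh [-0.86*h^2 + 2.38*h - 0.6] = 2.38 - 1.72*h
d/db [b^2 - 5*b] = 2*b - 5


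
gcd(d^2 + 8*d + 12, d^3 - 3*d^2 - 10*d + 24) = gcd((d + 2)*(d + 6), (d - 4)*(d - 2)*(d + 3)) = 1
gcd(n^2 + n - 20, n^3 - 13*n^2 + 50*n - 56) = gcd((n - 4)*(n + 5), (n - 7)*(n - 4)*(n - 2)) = n - 4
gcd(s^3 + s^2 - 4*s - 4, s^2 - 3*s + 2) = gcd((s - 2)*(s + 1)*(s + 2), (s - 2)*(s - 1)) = s - 2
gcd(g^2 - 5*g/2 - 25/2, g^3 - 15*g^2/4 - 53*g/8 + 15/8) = g - 5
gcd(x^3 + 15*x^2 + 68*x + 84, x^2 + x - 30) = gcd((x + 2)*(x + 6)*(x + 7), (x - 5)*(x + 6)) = x + 6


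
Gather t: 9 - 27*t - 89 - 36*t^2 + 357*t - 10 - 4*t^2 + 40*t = -40*t^2 + 370*t - 90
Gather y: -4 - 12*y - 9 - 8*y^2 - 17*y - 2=-8*y^2 - 29*y - 15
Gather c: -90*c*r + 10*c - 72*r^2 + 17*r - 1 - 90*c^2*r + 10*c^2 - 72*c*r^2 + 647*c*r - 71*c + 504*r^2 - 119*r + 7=c^2*(10 - 90*r) + c*(-72*r^2 + 557*r - 61) + 432*r^2 - 102*r + 6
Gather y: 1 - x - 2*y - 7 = -x - 2*y - 6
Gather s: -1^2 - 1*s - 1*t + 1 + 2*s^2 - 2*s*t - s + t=2*s^2 + s*(-2*t - 2)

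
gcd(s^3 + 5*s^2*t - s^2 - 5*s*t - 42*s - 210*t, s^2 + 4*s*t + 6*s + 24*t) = s + 6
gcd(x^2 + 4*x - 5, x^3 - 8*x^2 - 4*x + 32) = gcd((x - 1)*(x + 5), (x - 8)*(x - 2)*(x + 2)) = 1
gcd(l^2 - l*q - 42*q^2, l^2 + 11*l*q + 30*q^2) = l + 6*q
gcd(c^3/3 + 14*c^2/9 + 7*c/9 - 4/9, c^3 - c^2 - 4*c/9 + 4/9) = 1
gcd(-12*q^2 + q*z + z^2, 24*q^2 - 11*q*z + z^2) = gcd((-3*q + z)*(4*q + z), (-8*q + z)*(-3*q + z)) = -3*q + z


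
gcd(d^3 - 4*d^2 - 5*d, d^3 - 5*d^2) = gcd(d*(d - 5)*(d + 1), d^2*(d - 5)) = d^2 - 5*d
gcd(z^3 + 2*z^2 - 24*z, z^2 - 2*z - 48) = z + 6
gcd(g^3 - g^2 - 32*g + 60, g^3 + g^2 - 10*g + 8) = g - 2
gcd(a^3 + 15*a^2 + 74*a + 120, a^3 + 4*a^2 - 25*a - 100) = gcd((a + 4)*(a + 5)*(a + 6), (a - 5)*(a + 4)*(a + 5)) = a^2 + 9*a + 20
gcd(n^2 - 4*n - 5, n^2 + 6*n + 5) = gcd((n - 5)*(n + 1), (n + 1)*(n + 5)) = n + 1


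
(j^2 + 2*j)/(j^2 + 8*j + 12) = j/(j + 6)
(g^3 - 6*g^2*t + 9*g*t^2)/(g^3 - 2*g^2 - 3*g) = (-g^2 + 6*g*t - 9*t^2)/(-g^2 + 2*g + 3)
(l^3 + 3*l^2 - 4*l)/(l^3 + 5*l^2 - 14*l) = (l^2 + 3*l - 4)/(l^2 + 5*l - 14)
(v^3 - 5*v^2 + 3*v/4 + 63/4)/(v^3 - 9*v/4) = (2*v^2 - 13*v + 21)/(v*(2*v - 3))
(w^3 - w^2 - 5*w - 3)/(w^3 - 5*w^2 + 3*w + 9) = (w + 1)/(w - 3)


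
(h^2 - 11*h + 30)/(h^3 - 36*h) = (h - 5)/(h*(h + 6))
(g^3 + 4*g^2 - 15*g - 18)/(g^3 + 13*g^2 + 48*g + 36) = (g - 3)/(g + 6)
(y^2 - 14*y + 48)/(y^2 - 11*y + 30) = (y - 8)/(y - 5)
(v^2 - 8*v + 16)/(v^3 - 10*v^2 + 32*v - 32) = 1/(v - 2)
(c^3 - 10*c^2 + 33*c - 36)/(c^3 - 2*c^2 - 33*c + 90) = (c^2 - 7*c + 12)/(c^2 + c - 30)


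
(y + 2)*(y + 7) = y^2 + 9*y + 14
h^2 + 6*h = h*(h + 6)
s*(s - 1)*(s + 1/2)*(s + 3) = s^4 + 5*s^3/2 - 2*s^2 - 3*s/2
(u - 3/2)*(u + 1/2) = u^2 - u - 3/4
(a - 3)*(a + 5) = a^2 + 2*a - 15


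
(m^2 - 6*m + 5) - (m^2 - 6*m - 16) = 21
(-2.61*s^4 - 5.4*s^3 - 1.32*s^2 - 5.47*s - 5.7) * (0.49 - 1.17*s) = 3.0537*s^5 + 5.0391*s^4 - 1.1016*s^3 + 5.7531*s^2 + 3.9887*s - 2.793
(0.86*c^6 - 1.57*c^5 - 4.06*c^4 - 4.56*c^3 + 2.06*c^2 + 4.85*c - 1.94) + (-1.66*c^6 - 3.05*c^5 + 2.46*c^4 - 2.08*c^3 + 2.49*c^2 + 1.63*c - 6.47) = -0.8*c^6 - 4.62*c^5 - 1.6*c^4 - 6.64*c^3 + 4.55*c^2 + 6.48*c - 8.41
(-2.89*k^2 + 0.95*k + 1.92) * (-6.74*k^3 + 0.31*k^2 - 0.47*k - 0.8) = 19.4786*k^5 - 7.2989*k^4 - 11.288*k^3 + 2.4607*k^2 - 1.6624*k - 1.536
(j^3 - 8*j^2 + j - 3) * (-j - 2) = -j^4 + 6*j^3 + 15*j^2 + j + 6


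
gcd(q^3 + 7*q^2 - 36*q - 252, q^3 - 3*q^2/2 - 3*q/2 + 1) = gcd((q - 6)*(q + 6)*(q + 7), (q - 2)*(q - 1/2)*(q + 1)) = 1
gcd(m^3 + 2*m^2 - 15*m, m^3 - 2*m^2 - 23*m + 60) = m^2 + 2*m - 15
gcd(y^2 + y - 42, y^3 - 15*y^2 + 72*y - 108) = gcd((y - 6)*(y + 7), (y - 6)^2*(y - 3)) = y - 6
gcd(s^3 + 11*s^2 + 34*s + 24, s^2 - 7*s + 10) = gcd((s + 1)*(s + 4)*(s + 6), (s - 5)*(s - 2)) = 1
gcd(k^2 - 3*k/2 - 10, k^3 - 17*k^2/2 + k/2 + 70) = k^2 - 3*k/2 - 10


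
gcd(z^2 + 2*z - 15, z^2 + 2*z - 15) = z^2 + 2*z - 15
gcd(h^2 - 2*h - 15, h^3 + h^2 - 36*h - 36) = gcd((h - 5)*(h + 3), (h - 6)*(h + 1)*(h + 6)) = 1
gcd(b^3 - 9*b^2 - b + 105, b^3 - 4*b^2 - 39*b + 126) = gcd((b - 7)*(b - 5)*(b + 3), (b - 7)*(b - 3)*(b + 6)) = b - 7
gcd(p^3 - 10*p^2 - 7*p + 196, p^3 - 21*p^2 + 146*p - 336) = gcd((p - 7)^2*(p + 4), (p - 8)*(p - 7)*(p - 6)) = p - 7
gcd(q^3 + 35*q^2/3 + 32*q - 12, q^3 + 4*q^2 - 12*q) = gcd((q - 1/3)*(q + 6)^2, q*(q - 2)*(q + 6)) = q + 6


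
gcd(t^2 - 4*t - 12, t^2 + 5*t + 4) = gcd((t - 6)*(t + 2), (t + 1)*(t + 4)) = 1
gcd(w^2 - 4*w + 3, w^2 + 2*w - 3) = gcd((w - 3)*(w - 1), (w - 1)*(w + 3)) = w - 1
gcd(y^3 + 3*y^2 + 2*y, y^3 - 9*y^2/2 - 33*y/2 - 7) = y + 2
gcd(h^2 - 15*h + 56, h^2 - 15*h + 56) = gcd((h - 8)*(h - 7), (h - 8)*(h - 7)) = h^2 - 15*h + 56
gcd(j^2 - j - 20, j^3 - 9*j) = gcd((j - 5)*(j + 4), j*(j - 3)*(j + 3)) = 1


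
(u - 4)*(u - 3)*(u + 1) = u^3 - 6*u^2 + 5*u + 12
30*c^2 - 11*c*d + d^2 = (-6*c + d)*(-5*c + d)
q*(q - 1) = q^2 - q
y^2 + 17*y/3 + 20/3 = (y + 5/3)*(y + 4)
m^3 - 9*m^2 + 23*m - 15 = (m - 5)*(m - 3)*(m - 1)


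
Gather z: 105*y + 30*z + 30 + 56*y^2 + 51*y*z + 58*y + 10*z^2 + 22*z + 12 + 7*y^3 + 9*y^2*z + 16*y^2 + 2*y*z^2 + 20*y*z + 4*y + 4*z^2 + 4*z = 7*y^3 + 72*y^2 + 167*y + z^2*(2*y + 14) + z*(9*y^2 + 71*y + 56) + 42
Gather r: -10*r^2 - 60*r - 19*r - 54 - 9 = -10*r^2 - 79*r - 63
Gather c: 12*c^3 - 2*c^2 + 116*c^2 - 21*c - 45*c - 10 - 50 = 12*c^3 + 114*c^2 - 66*c - 60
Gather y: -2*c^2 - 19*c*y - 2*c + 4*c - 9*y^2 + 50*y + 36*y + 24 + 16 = -2*c^2 + 2*c - 9*y^2 + y*(86 - 19*c) + 40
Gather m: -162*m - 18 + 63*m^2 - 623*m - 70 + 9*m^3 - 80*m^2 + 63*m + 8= 9*m^3 - 17*m^2 - 722*m - 80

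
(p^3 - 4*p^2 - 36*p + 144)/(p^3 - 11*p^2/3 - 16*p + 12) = 3*(p^2 + 2*p - 24)/(3*p^2 + 7*p - 6)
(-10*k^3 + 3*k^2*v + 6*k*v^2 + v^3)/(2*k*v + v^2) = -5*k^2/v + 4*k + v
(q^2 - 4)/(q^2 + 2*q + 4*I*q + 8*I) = (q - 2)/(q + 4*I)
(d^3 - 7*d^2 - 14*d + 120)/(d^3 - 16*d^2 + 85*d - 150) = (d + 4)/(d - 5)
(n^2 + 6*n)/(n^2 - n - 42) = n/(n - 7)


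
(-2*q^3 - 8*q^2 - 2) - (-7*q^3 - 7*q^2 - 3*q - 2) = 5*q^3 - q^2 + 3*q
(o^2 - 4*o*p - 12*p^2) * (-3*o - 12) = -3*o^3 + 12*o^2*p - 12*o^2 + 36*o*p^2 + 48*o*p + 144*p^2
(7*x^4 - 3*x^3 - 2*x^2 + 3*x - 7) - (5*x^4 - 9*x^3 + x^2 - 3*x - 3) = 2*x^4 + 6*x^3 - 3*x^2 + 6*x - 4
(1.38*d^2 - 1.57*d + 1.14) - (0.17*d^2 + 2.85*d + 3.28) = 1.21*d^2 - 4.42*d - 2.14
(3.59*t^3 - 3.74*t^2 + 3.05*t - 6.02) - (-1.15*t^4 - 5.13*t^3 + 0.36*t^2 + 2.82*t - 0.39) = 1.15*t^4 + 8.72*t^3 - 4.1*t^2 + 0.23*t - 5.63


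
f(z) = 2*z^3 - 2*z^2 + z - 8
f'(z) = 6*z^2 - 4*z + 1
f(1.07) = -6.77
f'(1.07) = 3.59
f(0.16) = -7.88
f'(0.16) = 0.51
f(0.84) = -7.39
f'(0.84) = 1.87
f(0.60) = -7.69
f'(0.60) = 0.76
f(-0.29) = -8.51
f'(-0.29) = 2.66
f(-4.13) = -187.13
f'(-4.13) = 119.86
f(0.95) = -7.14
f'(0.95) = 2.62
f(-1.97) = -33.02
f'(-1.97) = 32.17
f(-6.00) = -518.00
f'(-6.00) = 241.00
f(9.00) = 1297.00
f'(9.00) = 451.00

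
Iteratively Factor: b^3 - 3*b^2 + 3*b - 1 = (b - 1)*(b^2 - 2*b + 1) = (b - 1)^2*(b - 1)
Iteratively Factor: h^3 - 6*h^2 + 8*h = (h - 2)*(h^2 - 4*h) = (h - 4)*(h - 2)*(h)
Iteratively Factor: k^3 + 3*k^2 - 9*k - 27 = (k + 3)*(k^2 - 9) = (k + 3)^2*(k - 3)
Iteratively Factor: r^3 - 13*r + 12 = (r - 1)*(r^2 + r - 12) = (r - 1)*(r + 4)*(r - 3)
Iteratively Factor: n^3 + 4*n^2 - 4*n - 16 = (n - 2)*(n^2 + 6*n + 8) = (n - 2)*(n + 4)*(n + 2)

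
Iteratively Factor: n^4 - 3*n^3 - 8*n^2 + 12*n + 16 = (n + 1)*(n^3 - 4*n^2 - 4*n + 16) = (n - 2)*(n + 1)*(n^2 - 2*n - 8) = (n - 4)*(n - 2)*(n + 1)*(n + 2)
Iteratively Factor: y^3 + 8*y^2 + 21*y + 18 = (y + 2)*(y^2 + 6*y + 9) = (y + 2)*(y + 3)*(y + 3)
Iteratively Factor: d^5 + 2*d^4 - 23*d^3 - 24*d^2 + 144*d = (d + 4)*(d^4 - 2*d^3 - 15*d^2 + 36*d) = d*(d + 4)*(d^3 - 2*d^2 - 15*d + 36) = d*(d - 3)*(d + 4)*(d^2 + d - 12) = d*(d - 3)*(d + 4)^2*(d - 3)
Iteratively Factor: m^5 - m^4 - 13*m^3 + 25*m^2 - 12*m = (m - 1)*(m^4 - 13*m^2 + 12*m) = (m - 1)*(m + 4)*(m^3 - 4*m^2 + 3*m) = m*(m - 1)*(m + 4)*(m^2 - 4*m + 3) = m*(m - 1)^2*(m + 4)*(m - 3)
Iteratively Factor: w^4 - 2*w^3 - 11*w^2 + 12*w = (w)*(w^3 - 2*w^2 - 11*w + 12) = w*(w - 1)*(w^2 - w - 12) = w*(w - 1)*(w + 3)*(w - 4)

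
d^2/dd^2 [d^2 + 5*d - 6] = 2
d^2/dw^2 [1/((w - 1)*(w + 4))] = 2*((w - 1)^2 + (w - 1)*(w + 4) + (w + 4)^2)/((w - 1)^3*(w + 4)^3)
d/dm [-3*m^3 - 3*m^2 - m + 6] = -9*m^2 - 6*m - 1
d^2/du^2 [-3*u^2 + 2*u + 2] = -6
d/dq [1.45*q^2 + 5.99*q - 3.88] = 2.9*q + 5.99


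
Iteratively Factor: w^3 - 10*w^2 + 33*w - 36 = (w - 3)*(w^2 - 7*w + 12) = (w - 3)^2*(w - 4)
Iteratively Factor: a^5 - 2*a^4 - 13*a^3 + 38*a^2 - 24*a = (a)*(a^4 - 2*a^3 - 13*a^2 + 38*a - 24) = a*(a - 1)*(a^3 - a^2 - 14*a + 24) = a*(a - 1)*(a + 4)*(a^2 - 5*a + 6) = a*(a - 2)*(a - 1)*(a + 4)*(a - 3)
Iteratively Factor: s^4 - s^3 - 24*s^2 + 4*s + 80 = (s - 2)*(s^3 + s^2 - 22*s - 40) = (s - 5)*(s - 2)*(s^2 + 6*s + 8) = (s - 5)*(s - 2)*(s + 2)*(s + 4)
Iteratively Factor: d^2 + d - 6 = (d + 3)*(d - 2)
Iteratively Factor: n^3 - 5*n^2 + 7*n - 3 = (n - 1)*(n^2 - 4*n + 3) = (n - 1)^2*(n - 3)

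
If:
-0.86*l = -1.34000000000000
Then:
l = 1.56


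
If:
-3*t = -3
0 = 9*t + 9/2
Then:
No Solution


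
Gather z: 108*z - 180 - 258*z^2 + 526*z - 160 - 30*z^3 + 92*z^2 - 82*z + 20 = -30*z^3 - 166*z^2 + 552*z - 320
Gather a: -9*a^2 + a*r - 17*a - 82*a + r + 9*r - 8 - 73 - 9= -9*a^2 + a*(r - 99) + 10*r - 90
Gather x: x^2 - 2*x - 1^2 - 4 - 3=x^2 - 2*x - 8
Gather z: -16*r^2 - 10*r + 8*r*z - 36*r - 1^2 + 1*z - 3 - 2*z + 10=-16*r^2 - 46*r + z*(8*r - 1) + 6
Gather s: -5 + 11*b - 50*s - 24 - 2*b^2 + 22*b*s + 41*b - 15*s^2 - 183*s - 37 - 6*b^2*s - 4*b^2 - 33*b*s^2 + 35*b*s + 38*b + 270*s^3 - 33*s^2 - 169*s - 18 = -6*b^2 + 90*b + 270*s^3 + s^2*(-33*b - 48) + s*(-6*b^2 + 57*b - 402) - 84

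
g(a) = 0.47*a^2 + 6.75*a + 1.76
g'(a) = 0.94*a + 6.75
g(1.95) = 16.71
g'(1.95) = 8.58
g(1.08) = 9.60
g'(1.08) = 7.77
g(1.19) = 10.46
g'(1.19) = 7.87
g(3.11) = 27.30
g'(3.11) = 9.67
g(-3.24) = -15.18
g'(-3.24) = 3.70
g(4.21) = 38.51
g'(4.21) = 10.71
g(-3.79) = -17.07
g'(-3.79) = 3.19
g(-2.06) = -10.15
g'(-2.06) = 4.81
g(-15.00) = 6.26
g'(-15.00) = -7.35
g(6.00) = 59.18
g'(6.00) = 12.39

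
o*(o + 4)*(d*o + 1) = d*o^3 + 4*d*o^2 + o^2 + 4*o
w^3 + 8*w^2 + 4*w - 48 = (w - 2)*(w + 4)*(w + 6)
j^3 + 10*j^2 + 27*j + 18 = (j + 1)*(j + 3)*(j + 6)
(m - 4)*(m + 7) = m^2 + 3*m - 28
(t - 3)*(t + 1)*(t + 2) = t^3 - 7*t - 6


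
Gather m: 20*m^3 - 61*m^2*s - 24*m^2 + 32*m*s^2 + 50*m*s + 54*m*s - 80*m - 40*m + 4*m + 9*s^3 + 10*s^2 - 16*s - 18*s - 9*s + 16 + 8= 20*m^3 + m^2*(-61*s - 24) + m*(32*s^2 + 104*s - 116) + 9*s^3 + 10*s^2 - 43*s + 24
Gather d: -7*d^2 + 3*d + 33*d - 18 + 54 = -7*d^2 + 36*d + 36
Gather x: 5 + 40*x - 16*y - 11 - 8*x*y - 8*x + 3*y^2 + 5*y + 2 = x*(32 - 8*y) + 3*y^2 - 11*y - 4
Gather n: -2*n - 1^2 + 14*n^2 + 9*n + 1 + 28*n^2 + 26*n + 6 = 42*n^2 + 33*n + 6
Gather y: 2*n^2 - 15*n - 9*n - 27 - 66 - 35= 2*n^2 - 24*n - 128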